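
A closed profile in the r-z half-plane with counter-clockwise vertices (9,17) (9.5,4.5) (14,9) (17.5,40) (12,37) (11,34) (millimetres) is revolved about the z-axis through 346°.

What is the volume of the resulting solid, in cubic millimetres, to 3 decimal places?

Profile (r,z), 6 vertices: (9,17) (9.5,4.5) (14,9) (17.5,40) (12,37) (11,34)
edge 0: (9,17)→(9.5,4.5)  cross = 9·4.5 − 9.5·17 = -121.0000; (r_i+r_j)·cross = 18.5·-121.0000 = -2238.5000
edge 1: (9.5,4.5)→(14,9)  cross = 9.5·9 − 14·4.5 = 22.5000; (r_i+r_j)·cross = 23.5·22.5000 = 528.7500
edge 2: (14,9)→(17.5,40)  cross = 14·40 − 17.5·9 = 402.5000; (r_i+r_j)·cross = 31.5·402.5000 = 12678.7500
edge 3: (17.5,40)→(12,37)  cross = 17.5·37 − 12·40 = 167.5000; (r_i+r_j)·cross = 29.5·167.5000 = 4941.2500
edge 4: (12,37)→(11,34)  cross = 12·34 − 11·37 = 1.0000; (r_i+r_j)·cross = 23·1.0000 = 23.0000
edge 5: (11,34)→(9,17)  cross = 11·17 − 9·34 = -119.0000; (r_i+r_j)·cross = 20·-119.0000 = -2380.0000
Σcross = 353.5000 → A = |Σcross|/2 = 176.7500 mm²
Σ(r_i+r_j)·cross = 13553.2500 → first moment M = |Σ|/6 = 2258.8750
R_c = M/A = 2258.8750/176.7500 = 12.7801 mm
θ = 346° = 6.038839 rad
V = θ·R_c·A = 6.038839·12.7801·176.7500 = 13640.983 mm³

Volume = 13640.983 mm³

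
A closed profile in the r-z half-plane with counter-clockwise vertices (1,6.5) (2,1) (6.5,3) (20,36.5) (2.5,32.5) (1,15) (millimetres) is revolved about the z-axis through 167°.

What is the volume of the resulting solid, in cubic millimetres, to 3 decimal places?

Volume = 8369.682 mm³

Profile (r,z), 6 vertices: (1,6.5) (2,1) (6.5,3) (20,36.5) (2.5,32.5) (1,15)
edge 0: (1,6.5)→(2,1)  cross = 1·1 − 2·6.5 = -12.0000; (r_i+r_j)·cross = 3·-12.0000 = -36.0000
edge 1: (2,1)→(6.5,3)  cross = 2·3 − 6.5·1 = -0.5000; (r_i+r_j)·cross = 8.5·-0.5000 = -4.2500
edge 2: (6.5,3)→(20,36.5)  cross = 6.5·36.5 − 20·3 = 177.2500; (r_i+r_j)·cross = 26.5·177.2500 = 4697.1250
edge 3: (20,36.5)→(2.5,32.5)  cross = 20·32.5 − 2.5·36.5 = 558.7500; (r_i+r_j)·cross = 22.5·558.7500 = 12571.8750
edge 4: (2.5,32.5)→(1,15)  cross = 2.5·15 − 1·32.5 = 5.0000; (r_i+r_j)·cross = 3.5·5.0000 = 17.5000
edge 5: (1,15)→(1,6.5)  cross = 1·6.5 − 1·15 = -8.5000; (r_i+r_j)·cross = 2·-8.5000 = -17.0000
Σcross = 720.0000 → A = |Σcross|/2 = 360.0000 mm²
Σ(r_i+r_j)·cross = 17229.2500 → first moment M = |Σ|/6 = 2871.5417
R_c = M/A = 2871.5417/360.0000 = 7.9765 mm
θ = 167° = 2.914700 rad
V = θ·R_c·A = 2.914700·7.9765·360.0000 = 8369.682 mm³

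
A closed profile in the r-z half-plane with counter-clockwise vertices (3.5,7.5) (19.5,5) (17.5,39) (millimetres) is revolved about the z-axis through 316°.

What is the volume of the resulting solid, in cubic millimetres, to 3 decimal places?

Volume = 20065.824 mm³

Profile (r,z), 3 vertices: (3.5,7.5) (19.5,5) (17.5,39)
edge 0: (3.5,7.5)→(19.5,5)  cross = 3.5·5 − 19.5·7.5 = -128.7500; (r_i+r_j)·cross = 23·-128.7500 = -2961.2500
edge 1: (19.5,5)→(17.5,39)  cross = 19.5·39 − 17.5·5 = 673.0000; (r_i+r_j)·cross = 37·673.0000 = 24901.0000
edge 2: (17.5,39)→(3.5,7.5)  cross = 17.5·7.5 − 3.5·39 = -5.2500; (r_i+r_j)·cross = 21·-5.2500 = -110.2500
Σcross = 539.0000 → A = |Σcross|/2 = 269.5000 mm²
Σ(r_i+r_j)·cross = 21829.5000 → first moment M = |Σ|/6 = 3638.2500
R_c = M/A = 3638.2500/269.5000 = 13.5000 mm
θ = 316° = 5.515240 rad
V = θ·R_c·A = 5.515240·13.5000·269.5000 = 20065.824 mm³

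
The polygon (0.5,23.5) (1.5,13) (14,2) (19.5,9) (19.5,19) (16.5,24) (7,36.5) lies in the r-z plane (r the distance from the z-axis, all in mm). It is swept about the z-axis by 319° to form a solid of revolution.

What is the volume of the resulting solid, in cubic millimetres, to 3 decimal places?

Profile (r,z), 7 vertices: (0.5,23.5) (1.5,13) (14,2) (19.5,9) (19.5,19) (16.5,24) (7,36.5)
edge 0: (0.5,23.5)→(1.5,13)  cross = 0.5·13 − 1.5·23.5 = -28.7500; (r_i+r_j)·cross = 2·-28.7500 = -57.5000
edge 1: (1.5,13)→(14,2)  cross = 1.5·2 − 14·13 = -179.0000; (r_i+r_j)·cross = 15.5·-179.0000 = -2774.5000
edge 2: (14,2)→(19.5,9)  cross = 14·9 − 19.5·2 = 87.0000; (r_i+r_j)·cross = 33.5·87.0000 = 2914.5000
edge 3: (19.5,9)→(19.5,19)  cross = 19.5·19 − 19.5·9 = 195.0000; (r_i+r_j)·cross = 39·195.0000 = 7605.0000
edge 4: (19.5,19)→(16.5,24)  cross = 19.5·24 − 16.5·19 = 154.5000; (r_i+r_j)·cross = 36·154.5000 = 5562.0000
edge 5: (16.5,24)→(7,36.5)  cross = 16.5·36.5 − 7·24 = 434.2500; (r_i+r_j)·cross = 23.5·434.2500 = 10204.8750
edge 6: (7,36.5)→(0.5,23.5)  cross = 7·23.5 − 0.5·36.5 = 146.2500; (r_i+r_j)·cross = 7.5·146.2500 = 1096.8750
Σcross = 809.2500 → A = |Σcross|/2 = 404.6250 mm²
Σ(r_i+r_j)·cross = 24551.2500 → first moment M = |Σ|/6 = 4091.8750
R_c = M/A = 4091.8750/404.6250 = 10.1128 mm
θ = 319° = 5.567600 rad
V = θ·R_c·A = 5.567600·10.1128·404.6250 = 22781.925 mm³

Volume = 22781.925 mm³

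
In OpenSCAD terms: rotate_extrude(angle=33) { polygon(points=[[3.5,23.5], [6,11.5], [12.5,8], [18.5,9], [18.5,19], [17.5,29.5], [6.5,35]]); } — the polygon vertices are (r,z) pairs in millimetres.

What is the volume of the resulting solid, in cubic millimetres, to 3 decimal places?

Profile (r,z), 7 vertices: (3.5,23.5) (6,11.5) (12.5,8) (18.5,9) (18.5,19) (17.5,29.5) (6.5,35)
edge 0: (3.5,23.5)→(6,11.5)  cross = 3.5·11.5 − 6·23.5 = -100.7500; (r_i+r_j)·cross = 9.5·-100.7500 = -957.1250
edge 1: (6,11.5)→(12.5,8)  cross = 6·8 − 12.5·11.5 = -95.7500; (r_i+r_j)·cross = 18.5·-95.7500 = -1771.3750
edge 2: (12.5,8)→(18.5,9)  cross = 12.5·9 − 18.5·8 = -35.5000; (r_i+r_j)·cross = 31·-35.5000 = -1100.5000
edge 3: (18.5,9)→(18.5,19)  cross = 18.5·19 − 18.5·9 = 185.0000; (r_i+r_j)·cross = 37·185.0000 = 6845.0000
edge 4: (18.5,19)→(17.5,29.5)  cross = 18.5·29.5 − 17.5·19 = 213.2500; (r_i+r_j)·cross = 36·213.2500 = 7677.0000
edge 5: (17.5,29.5)→(6.5,35)  cross = 17.5·35 − 6.5·29.5 = 420.7500; (r_i+r_j)·cross = 24·420.7500 = 10098.0000
edge 6: (6.5,35)→(3.5,23.5)  cross = 6.5·23.5 − 3.5·35 = 30.2500; (r_i+r_j)·cross = 10·30.2500 = 302.5000
Σcross = 617.2500 → A = |Σcross|/2 = 308.6250 mm²
Σ(r_i+r_j)·cross = 21093.5000 → first moment M = |Σ|/6 = 3515.5833
R_c = M/A = 3515.5833/308.6250 = 11.3911 mm
θ = 33° = 0.575959 rad
V = θ·R_c·A = 0.575959·11.3911·308.6250 = 2024.831 mm³

Volume = 2024.831 mm³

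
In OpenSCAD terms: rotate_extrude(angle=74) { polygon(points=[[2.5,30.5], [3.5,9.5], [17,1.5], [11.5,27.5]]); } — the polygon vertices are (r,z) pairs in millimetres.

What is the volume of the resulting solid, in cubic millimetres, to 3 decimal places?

Profile (r,z), 4 vertices: (2.5,30.5) (3.5,9.5) (17,1.5) (11.5,27.5)
edge 0: (2.5,30.5)→(3.5,9.5)  cross = 2.5·9.5 − 3.5·30.5 = -83.0000; (r_i+r_j)·cross = 6·-83.0000 = -498.0000
edge 1: (3.5,9.5)→(17,1.5)  cross = 3.5·1.5 − 17·9.5 = -156.2500; (r_i+r_j)·cross = 20.5·-156.2500 = -3203.1250
edge 2: (17,1.5)→(11.5,27.5)  cross = 17·27.5 − 11.5·1.5 = 450.2500; (r_i+r_j)·cross = 28.5·450.2500 = 12832.1250
edge 3: (11.5,27.5)→(2.5,30.5)  cross = 11.5·30.5 − 2.5·27.5 = 282.0000; (r_i+r_j)·cross = 14·282.0000 = 3948.0000
Σcross = 493.0000 → A = |Σcross|/2 = 246.5000 mm²
Σ(r_i+r_j)·cross = 13079.0000 → first moment M = |Σ|/6 = 2179.8333
R_c = M/A = 2179.8333/246.5000 = 8.8431 mm
θ = 74° = 1.291544 rad
V = θ·R_c·A = 1.291544·8.8431·246.5000 = 2815.350 mm³

Volume = 2815.350 mm³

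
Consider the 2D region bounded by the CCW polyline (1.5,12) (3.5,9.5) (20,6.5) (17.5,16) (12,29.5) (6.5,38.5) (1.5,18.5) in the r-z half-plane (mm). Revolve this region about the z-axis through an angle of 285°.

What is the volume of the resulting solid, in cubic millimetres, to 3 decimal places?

Volume = 15503.716 mm³

Profile (r,z), 7 vertices: (1.5,12) (3.5,9.5) (20,6.5) (17.5,16) (12,29.5) (6.5,38.5) (1.5,18.5)
edge 0: (1.5,12)→(3.5,9.5)  cross = 1.5·9.5 − 3.5·12 = -27.7500; (r_i+r_j)·cross = 5·-27.7500 = -138.7500
edge 1: (3.5,9.5)→(20,6.5)  cross = 3.5·6.5 − 20·9.5 = -167.2500; (r_i+r_j)·cross = 23.5·-167.2500 = -3930.3750
edge 2: (20,6.5)→(17.5,16)  cross = 20·16 − 17.5·6.5 = 206.2500; (r_i+r_j)·cross = 37.5·206.2500 = 7734.3750
edge 3: (17.5,16)→(12,29.5)  cross = 17.5·29.5 − 12·16 = 324.2500; (r_i+r_j)·cross = 29.5·324.2500 = 9565.3750
edge 4: (12,29.5)→(6.5,38.5)  cross = 12·38.5 − 6.5·29.5 = 270.2500; (r_i+r_j)·cross = 18.5·270.2500 = 4999.6250
edge 5: (6.5,38.5)→(1.5,18.5)  cross = 6.5·18.5 − 1.5·38.5 = 62.5000; (r_i+r_j)·cross = 8·62.5000 = 500.0000
edge 6: (1.5,18.5)→(1.5,12)  cross = 1.5·12 − 1.5·18.5 = -9.7500; (r_i+r_j)·cross = 3·-9.7500 = -29.2500
Σcross = 658.5000 → A = |Σcross|/2 = 329.2500 mm²
Σ(r_i+r_j)·cross = 18701.0000 → first moment M = |Σ|/6 = 3116.8333
R_c = M/A = 3116.8333/329.2500 = 9.4665 mm
θ = 285° = 4.974188 rad
V = θ·R_c·A = 4.974188·9.4665·329.2500 = 15503.716 mm³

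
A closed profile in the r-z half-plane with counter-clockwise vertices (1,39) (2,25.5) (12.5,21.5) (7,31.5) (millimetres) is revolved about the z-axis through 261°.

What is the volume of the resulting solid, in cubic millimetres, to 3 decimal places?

Volume = 1912.850 mm³

Profile (r,z), 4 vertices: (1,39) (2,25.5) (12.5,21.5) (7,31.5)
edge 0: (1,39)→(2,25.5)  cross = 1·25.5 − 2·39 = -52.5000; (r_i+r_j)·cross = 3·-52.5000 = -157.5000
edge 1: (2,25.5)→(12.5,21.5)  cross = 2·21.5 − 12.5·25.5 = -275.7500; (r_i+r_j)·cross = 14.5·-275.7500 = -3998.3750
edge 2: (12.5,21.5)→(7,31.5)  cross = 12.5·31.5 − 7·21.5 = 243.2500; (r_i+r_j)·cross = 19.5·243.2500 = 4743.3750
edge 3: (7,31.5)→(1,39)  cross = 7·39 − 1·31.5 = 241.5000; (r_i+r_j)·cross = 8·241.5000 = 1932.0000
Σcross = 156.5000 → A = |Σcross|/2 = 78.2500 mm²
Σ(r_i+r_j)·cross = 2519.5000 → first moment M = |Σ|/6 = 419.9167
R_c = M/A = 419.9167/78.2500 = 5.3663 mm
θ = 261° = 4.555309 rad
V = θ·R_c·A = 4.555309·5.3663·78.2500 = 1912.850 mm³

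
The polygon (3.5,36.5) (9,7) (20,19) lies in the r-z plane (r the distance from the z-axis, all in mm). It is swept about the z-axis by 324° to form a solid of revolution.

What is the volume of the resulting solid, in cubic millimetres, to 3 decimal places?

Profile (r,z), 3 vertices: (3.5,36.5) (9,7) (20,19)
edge 0: (3.5,36.5)→(9,7)  cross = 3.5·7 − 9·36.5 = -304.0000; (r_i+r_j)·cross = 12.5·-304.0000 = -3800.0000
edge 1: (9,7)→(20,19)  cross = 9·19 − 20·7 = 31.0000; (r_i+r_j)·cross = 29·31.0000 = 899.0000
edge 2: (20,19)→(3.5,36.5)  cross = 20·36.5 − 3.5·19 = 663.5000; (r_i+r_j)·cross = 23.5·663.5000 = 15592.2500
Σcross = 390.5000 → A = |Σcross|/2 = 195.2500 mm²
Σ(r_i+r_j)·cross = 12691.2500 → first moment M = |Σ|/6 = 2115.2083
R_c = M/A = 2115.2083/195.2500 = 10.8333 mm
θ = 324° = 5.654867 rad
V = θ·R_c·A = 5.654867·10.8333·195.2500 = 11961.221 mm³

Volume = 11961.221 mm³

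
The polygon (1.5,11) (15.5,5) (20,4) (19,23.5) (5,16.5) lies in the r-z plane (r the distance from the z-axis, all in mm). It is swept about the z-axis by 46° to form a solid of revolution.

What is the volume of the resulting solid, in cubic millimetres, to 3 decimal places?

Profile (r,z), 5 vertices: (1.5,11) (15.5,5) (20,4) (19,23.5) (5,16.5)
edge 0: (1.5,11)→(15.5,5)  cross = 1.5·5 − 15.5·11 = -163.0000; (r_i+r_j)·cross = 17·-163.0000 = -2771.0000
edge 1: (15.5,5)→(20,4)  cross = 15.5·4 − 20·5 = -38.0000; (r_i+r_j)·cross = 35.5·-38.0000 = -1349.0000
edge 2: (20,4)→(19,23.5)  cross = 20·23.5 − 19·4 = 394.0000; (r_i+r_j)·cross = 39·394.0000 = 15366.0000
edge 3: (19,23.5)→(5,16.5)  cross = 19·16.5 − 5·23.5 = 196.0000; (r_i+r_j)·cross = 24·196.0000 = 4704.0000
edge 4: (5,16.5)→(1.5,11)  cross = 5·11 − 1.5·16.5 = 30.2500; (r_i+r_j)·cross = 6.5·30.2500 = 196.6250
Σcross = 419.2500 → A = |Σcross|/2 = 209.6250 mm²
Σ(r_i+r_j)·cross = 16146.6250 → first moment M = |Σ|/6 = 2691.1042
R_c = M/A = 2691.1042/209.6250 = 12.8377 mm
θ = 46° = 0.802851 rad
V = θ·R_c·A = 0.802851·12.8377·209.6250 = 2160.557 mm³

Volume = 2160.557 mm³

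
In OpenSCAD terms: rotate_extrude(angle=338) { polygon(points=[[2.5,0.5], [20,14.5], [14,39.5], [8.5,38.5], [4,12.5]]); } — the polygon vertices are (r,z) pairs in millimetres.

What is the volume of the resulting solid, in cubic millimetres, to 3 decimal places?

Profile (r,z), 5 vertices: (2.5,0.5) (20,14.5) (14,39.5) (8.5,38.5) (4,12.5)
edge 0: (2.5,0.5)→(20,14.5)  cross = 2.5·14.5 − 20·0.5 = 26.2500; (r_i+r_j)·cross = 22.5·26.2500 = 590.6250
edge 1: (20,14.5)→(14,39.5)  cross = 20·39.5 − 14·14.5 = 587.0000; (r_i+r_j)·cross = 34·587.0000 = 19958.0000
edge 2: (14,39.5)→(8.5,38.5)  cross = 14·38.5 − 8.5·39.5 = 203.2500; (r_i+r_j)·cross = 22.5·203.2500 = 4573.1250
edge 3: (8.5,38.5)→(4,12.5)  cross = 8.5·12.5 − 4·38.5 = -47.7500; (r_i+r_j)·cross = 12.5·-47.7500 = -596.8750
edge 4: (4,12.5)→(2.5,0.5)  cross = 4·0.5 − 2.5·12.5 = -29.2500; (r_i+r_j)·cross = 6.5·-29.2500 = -190.1250
Σcross = 739.5000 → A = |Σcross|/2 = 369.7500 mm²
Σ(r_i+r_j)·cross = 24334.7500 → first moment M = |Σ|/6 = 4055.7917
R_c = M/A = 4055.7917/369.7500 = 10.9690 mm
θ = 338° = 5.899213 rad
V = θ·R_c·A = 5.899213·10.9690·369.7500 = 23925.978 mm³

Volume = 23925.978 mm³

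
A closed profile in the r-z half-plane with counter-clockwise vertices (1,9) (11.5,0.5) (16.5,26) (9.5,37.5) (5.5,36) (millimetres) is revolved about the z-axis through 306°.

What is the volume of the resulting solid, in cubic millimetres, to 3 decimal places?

Profile (r,z), 5 vertices: (1,9) (11.5,0.5) (16.5,26) (9.5,37.5) (5.5,36)
edge 0: (1,9)→(11.5,0.5)  cross = 1·0.5 − 11.5·9 = -103.0000; (r_i+r_j)·cross = 12.5·-103.0000 = -1287.5000
edge 1: (11.5,0.5)→(16.5,26)  cross = 11.5·26 − 16.5·0.5 = 290.7500; (r_i+r_j)·cross = 28·290.7500 = 8141.0000
edge 2: (16.5,26)→(9.5,37.5)  cross = 16.5·37.5 − 9.5·26 = 371.7500; (r_i+r_j)·cross = 26·371.7500 = 9665.5000
edge 3: (9.5,37.5)→(5.5,36)  cross = 9.5·36 − 5.5·37.5 = 135.7500; (r_i+r_j)·cross = 15·135.7500 = 2036.2500
edge 4: (5.5,36)→(1,9)  cross = 5.5·9 − 1·36 = 13.5000; (r_i+r_j)·cross = 6.5·13.5000 = 87.7500
Σcross = 708.7500 → A = |Σcross|/2 = 354.3750 mm²
Σ(r_i+r_j)·cross = 18643.0000 → first moment M = |Σ|/6 = 3107.1667
R_c = M/A = 3107.1667/354.3750 = 8.7680 mm
θ = 306° = 5.340708 rad
V = θ·R_c·A = 5.340708·8.7680·354.3750 = 16594.468 mm³

Volume = 16594.468 mm³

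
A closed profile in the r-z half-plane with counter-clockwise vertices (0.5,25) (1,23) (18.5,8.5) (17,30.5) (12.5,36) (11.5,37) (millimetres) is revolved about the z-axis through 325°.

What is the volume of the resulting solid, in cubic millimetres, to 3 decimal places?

Volume = 16968.273 mm³

Profile (r,z), 6 vertices: (0.5,25) (1,23) (18.5,8.5) (17,30.5) (12.5,36) (11.5,37)
edge 0: (0.5,25)→(1,23)  cross = 0.5·23 − 1·25 = -13.5000; (r_i+r_j)·cross = 1.5·-13.5000 = -20.2500
edge 1: (1,23)→(18.5,8.5)  cross = 1·8.5 − 18.5·23 = -417.0000; (r_i+r_j)·cross = 19.5·-417.0000 = -8131.5000
edge 2: (18.5,8.5)→(17,30.5)  cross = 18.5·30.5 − 17·8.5 = 419.7500; (r_i+r_j)·cross = 35.5·419.7500 = 14901.1250
edge 3: (17,30.5)→(12.5,36)  cross = 17·36 − 12.5·30.5 = 230.7500; (r_i+r_j)·cross = 29.5·230.7500 = 6807.1250
edge 4: (12.5,36)→(11.5,37)  cross = 12.5·37 − 11.5·36 = 48.5000; (r_i+r_j)·cross = 24·48.5000 = 1164.0000
edge 5: (11.5,37)→(0.5,25)  cross = 11.5·25 − 0.5·37 = 269.0000; (r_i+r_j)·cross = 12·269.0000 = 3228.0000
Σcross = 537.5000 → A = |Σcross|/2 = 268.7500 mm²
Σ(r_i+r_j)·cross = 17948.5000 → first moment M = |Σ|/6 = 2991.4167
R_c = M/A = 2991.4167/268.7500 = 11.1309 mm
θ = 325° = 5.672320 rad
V = θ·R_c·A = 5.672320·11.1309·268.7500 = 16968.273 mm³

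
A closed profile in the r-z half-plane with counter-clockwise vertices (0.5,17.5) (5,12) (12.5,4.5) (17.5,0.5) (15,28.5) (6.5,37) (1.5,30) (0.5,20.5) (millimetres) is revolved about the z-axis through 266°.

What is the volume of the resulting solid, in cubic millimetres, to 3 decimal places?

Profile (r,z), 8 vertices: (0.5,17.5) (5,12) (12.5,4.5) (17.5,0.5) (15,28.5) (6.5,37) (1.5,30) (0.5,20.5)
edge 0: (0.5,17.5)→(5,12)  cross = 0.5·12 − 5·17.5 = -81.5000; (r_i+r_j)·cross = 5.5·-81.5000 = -448.2500
edge 1: (5,12)→(12.5,4.5)  cross = 5·4.5 − 12.5·12 = -127.5000; (r_i+r_j)·cross = 17.5·-127.5000 = -2231.2500
edge 2: (12.5,4.5)→(17.5,0.5)  cross = 12.5·0.5 − 17.5·4.5 = -72.5000; (r_i+r_j)·cross = 30·-72.5000 = -2175.0000
edge 3: (17.5,0.5)→(15,28.5)  cross = 17.5·28.5 − 15·0.5 = 491.2500; (r_i+r_j)·cross = 32.5·491.2500 = 15965.6250
edge 4: (15,28.5)→(6.5,37)  cross = 15·37 − 6.5·28.5 = 369.7500; (r_i+r_j)·cross = 21.5·369.7500 = 7949.6250
edge 5: (6.5,37)→(1.5,30)  cross = 6.5·30 − 1.5·37 = 139.5000; (r_i+r_j)·cross = 8·139.5000 = 1116.0000
edge 6: (1.5,30)→(0.5,20.5)  cross = 1.5·20.5 − 0.5·30 = 15.7500; (r_i+r_j)·cross = 2·15.7500 = 31.5000
edge 7: (0.5,20.5)→(0.5,17.5)  cross = 0.5·17.5 − 0.5·20.5 = -1.5000; (r_i+r_j)·cross = 1·-1.5000 = -1.5000
Σcross = 733.2500 → A = |Σcross|/2 = 366.6250 mm²
Σ(r_i+r_j)·cross = 20206.7500 → first moment M = |Σ|/6 = 3367.7917
R_c = M/A = 3367.7917/366.6250 = 9.1859 mm
θ = 266° = 4.642576 rad
V = θ·R_c·A = 4.642576·9.1859·366.6250 = 15635.228 mm³

Volume = 15635.228 mm³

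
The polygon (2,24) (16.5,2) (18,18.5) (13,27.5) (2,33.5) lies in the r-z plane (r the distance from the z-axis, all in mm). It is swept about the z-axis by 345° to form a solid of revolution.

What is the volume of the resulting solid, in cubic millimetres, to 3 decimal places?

Profile (r,z), 5 vertices: (2,24) (16.5,2) (18,18.5) (13,27.5) (2,33.5)
edge 0: (2,24)→(16.5,2)  cross = 2·2 − 16.5·24 = -392.0000; (r_i+r_j)·cross = 18.5·-392.0000 = -7252.0000
edge 1: (16.5,2)→(18,18.5)  cross = 16.5·18.5 − 18·2 = 269.2500; (r_i+r_j)·cross = 34.5·269.2500 = 9289.1250
edge 2: (18,18.5)→(13,27.5)  cross = 18·27.5 − 13·18.5 = 254.5000; (r_i+r_j)·cross = 31·254.5000 = 7889.5000
edge 3: (13,27.5)→(2,33.5)  cross = 13·33.5 − 2·27.5 = 380.5000; (r_i+r_j)·cross = 15·380.5000 = 5707.5000
edge 4: (2,33.5)→(2,24)  cross = 2·24 − 2·33.5 = -19.0000; (r_i+r_j)·cross = 4·-19.0000 = -76.0000
Σcross = 493.2500 → A = |Σcross|/2 = 246.6250 mm²
Σ(r_i+r_j)·cross = 15558.1250 → first moment M = |Σ|/6 = 2593.0208
R_c = M/A = 2593.0208/246.6250 = 10.5140 mm
θ = 345° = 6.021386 rad
V = θ·R_c·A = 6.021386·10.5140·246.6250 = 15613.579 mm³

Volume = 15613.579 mm³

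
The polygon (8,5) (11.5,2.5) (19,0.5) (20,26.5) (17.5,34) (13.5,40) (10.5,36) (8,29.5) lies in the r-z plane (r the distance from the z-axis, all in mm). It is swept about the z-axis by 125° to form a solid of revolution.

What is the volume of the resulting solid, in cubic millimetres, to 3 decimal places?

Volume = 11516.491 mm³

Profile (r,z), 8 vertices: (8,5) (11.5,2.5) (19,0.5) (20,26.5) (17.5,34) (13.5,40) (10.5,36) (8,29.5)
edge 0: (8,5)→(11.5,2.5)  cross = 8·2.5 − 11.5·5 = -37.5000; (r_i+r_j)·cross = 19.5·-37.5000 = -731.2500
edge 1: (11.5,2.5)→(19,0.5)  cross = 11.5·0.5 − 19·2.5 = -41.7500; (r_i+r_j)·cross = 30.5·-41.7500 = -1273.3750
edge 2: (19,0.5)→(20,26.5)  cross = 19·26.5 − 20·0.5 = 493.5000; (r_i+r_j)·cross = 39·493.5000 = 19246.5000
edge 3: (20,26.5)→(17.5,34)  cross = 20·34 − 17.5·26.5 = 216.2500; (r_i+r_j)·cross = 37.5·216.2500 = 8109.3750
edge 4: (17.5,34)→(13.5,40)  cross = 17.5·40 − 13.5·34 = 241.0000; (r_i+r_j)·cross = 31·241.0000 = 7471.0000
edge 5: (13.5,40)→(10.5,36)  cross = 13.5·36 − 10.5·40 = 66.0000; (r_i+r_j)·cross = 24·66.0000 = 1584.0000
edge 6: (10.5,36)→(8,29.5)  cross = 10.5·29.5 − 8·36 = 21.7500; (r_i+r_j)·cross = 18.5·21.7500 = 402.3750
edge 7: (8,29.5)→(8,5)  cross = 8·5 − 8·29.5 = -196.0000; (r_i+r_j)·cross = 16·-196.0000 = -3136.0000
Σcross = 763.2500 → A = |Σcross|/2 = 381.6250 mm²
Σ(r_i+r_j)·cross = 31672.6250 → first moment M = |Σ|/6 = 5278.7708
R_c = M/A = 5278.7708/381.6250 = 13.8324 mm
θ = 125° = 2.181662 rad
V = θ·R_c·A = 2.181662·13.8324·381.6250 = 11516.491 mm³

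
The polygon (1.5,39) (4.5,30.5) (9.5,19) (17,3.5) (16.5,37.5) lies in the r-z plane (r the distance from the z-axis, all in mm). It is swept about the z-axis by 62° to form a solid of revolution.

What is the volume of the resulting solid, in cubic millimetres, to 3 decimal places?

Profile (r,z), 5 vertices: (1.5,39) (4.5,30.5) (9.5,19) (17,3.5) (16.5,37.5)
edge 0: (1.5,39)→(4.5,30.5)  cross = 1.5·30.5 − 4.5·39 = -129.7500; (r_i+r_j)·cross = 6·-129.7500 = -778.5000
edge 1: (4.5,30.5)→(9.5,19)  cross = 4.5·19 − 9.5·30.5 = -204.2500; (r_i+r_j)·cross = 14·-204.2500 = -2859.5000
edge 2: (9.5,19)→(17,3.5)  cross = 9.5·3.5 − 17·19 = -289.7500; (r_i+r_j)·cross = 26.5·-289.7500 = -7678.3750
edge 3: (17,3.5)→(16.5,37.5)  cross = 17·37.5 − 16.5·3.5 = 579.7500; (r_i+r_j)·cross = 33.5·579.7500 = 19421.6250
edge 4: (16.5,37.5)→(1.5,39)  cross = 16.5·39 − 1.5·37.5 = 587.2500; (r_i+r_j)·cross = 18·587.2500 = 10570.5000
Σcross = 543.2500 → A = |Σcross|/2 = 271.6250 mm²
Σ(r_i+r_j)·cross = 18675.7500 → first moment M = |Σ|/6 = 3112.6250
R_c = M/A = 3112.6250/271.6250 = 11.4593 mm
θ = 62° = 1.082104 rad
V = θ·R_c·A = 1.082104·11.4593·271.6250 = 3368.184 mm³

Volume = 3368.184 mm³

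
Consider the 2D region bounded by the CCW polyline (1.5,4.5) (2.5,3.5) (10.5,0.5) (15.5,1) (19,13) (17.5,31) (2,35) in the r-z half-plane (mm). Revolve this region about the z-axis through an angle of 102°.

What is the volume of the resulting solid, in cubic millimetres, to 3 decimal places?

Volume = 8800.151 mm³

Profile (r,z), 7 vertices: (1.5,4.5) (2.5,3.5) (10.5,0.5) (15.5,1) (19,13) (17.5,31) (2,35)
edge 0: (1.5,4.5)→(2.5,3.5)  cross = 1.5·3.5 − 2.5·4.5 = -6.0000; (r_i+r_j)·cross = 4·-6.0000 = -24.0000
edge 1: (2.5,3.5)→(10.5,0.5)  cross = 2.5·0.5 − 10.5·3.5 = -35.5000; (r_i+r_j)·cross = 13·-35.5000 = -461.5000
edge 2: (10.5,0.5)→(15.5,1)  cross = 10.5·1 − 15.5·0.5 = 2.7500; (r_i+r_j)·cross = 26·2.7500 = 71.5000
edge 3: (15.5,1)→(19,13)  cross = 15.5·13 − 19·1 = 182.5000; (r_i+r_j)·cross = 34.5·182.5000 = 6296.2500
edge 4: (19,13)→(17.5,31)  cross = 19·31 − 17.5·13 = 361.5000; (r_i+r_j)·cross = 36.5·361.5000 = 13194.7500
edge 5: (17.5,31)→(2,35)  cross = 17.5·35 − 2·31 = 550.5000; (r_i+r_j)·cross = 19.5·550.5000 = 10734.7500
edge 6: (2,35)→(1.5,4.5)  cross = 2·4.5 − 1.5·35 = -43.5000; (r_i+r_j)·cross = 3.5·-43.5000 = -152.2500
Σcross = 1012.2500 → A = |Σcross|/2 = 506.1250 mm²
Σ(r_i+r_j)·cross = 29659.5000 → first moment M = |Σ|/6 = 4943.2500
R_c = M/A = 4943.2500/506.1250 = 9.7669 mm
θ = 102° = 1.780236 rad
V = θ·R_c·A = 1.780236·9.7669·506.1250 = 8800.151 mm³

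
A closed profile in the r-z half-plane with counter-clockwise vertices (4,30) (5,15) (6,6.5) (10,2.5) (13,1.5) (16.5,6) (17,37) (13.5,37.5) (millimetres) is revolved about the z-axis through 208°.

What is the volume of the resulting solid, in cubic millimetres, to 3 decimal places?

Profile (r,z), 8 vertices: (4,30) (5,15) (6,6.5) (10,2.5) (13,1.5) (16.5,6) (17,37) (13.5,37.5)
edge 0: (4,30)→(5,15)  cross = 4·15 − 5·30 = -90.0000; (r_i+r_j)·cross = 9·-90.0000 = -810.0000
edge 1: (5,15)→(6,6.5)  cross = 5·6.5 − 6·15 = -57.5000; (r_i+r_j)·cross = 11·-57.5000 = -632.5000
edge 2: (6,6.5)→(10,2.5)  cross = 6·2.5 − 10·6.5 = -50.0000; (r_i+r_j)·cross = 16·-50.0000 = -800.0000
edge 3: (10,2.5)→(13,1.5)  cross = 10·1.5 − 13·2.5 = -17.5000; (r_i+r_j)·cross = 23·-17.5000 = -402.5000
edge 4: (13,1.5)→(16.5,6)  cross = 13·6 − 16.5·1.5 = 53.2500; (r_i+r_j)·cross = 29.5·53.2500 = 1570.8750
edge 5: (16.5,6)→(17,37)  cross = 16.5·37 − 17·6 = 508.5000; (r_i+r_j)·cross = 33.5·508.5000 = 17034.7500
edge 6: (17,37)→(13.5,37.5)  cross = 17·37.5 − 13.5·37 = 138.0000; (r_i+r_j)·cross = 30.5·138.0000 = 4209.0000
edge 7: (13.5,37.5)→(4,30)  cross = 13.5·30 − 4·37.5 = 255.0000; (r_i+r_j)·cross = 17.5·255.0000 = 4462.5000
Σcross = 739.7500 → A = |Σcross|/2 = 369.8750 mm²
Σ(r_i+r_j)·cross = 24632.1250 → first moment M = |Σ|/6 = 4105.3542
R_c = M/A = 4105.3542/369.8750 = 11.0993 mm
θ = 208° = 3.630285 rad
V = θ·R_c·A = 3.630285·11.0993·369.8750 = 14903.605 mm³

Volume = 14903.605 mm³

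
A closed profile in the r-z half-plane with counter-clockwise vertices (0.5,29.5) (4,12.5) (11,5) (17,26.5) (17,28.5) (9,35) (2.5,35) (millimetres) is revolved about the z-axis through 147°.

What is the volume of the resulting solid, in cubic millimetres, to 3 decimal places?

Volume = 6952.280 mm³

Profile (r,z), 7 vertices: (0.5,29.5) (4,12.5) (11,5) (17,26.5) (17,28.5) (9,35) (2.5,35)
edge 0: (0.5,29.5)→(4,12.5)  cross = 0.5·12.5 − 4·29.5 = -111.7500; (r_i+r_j)·cross = 4.5·-111.7500 = -502.8750
edge 1: (4,12.5)→(11,5)  cross = 4·5 − 11·12.5 = -117.5000; (r_i+r_j)·cross = 15·-117.5000 = -1762.5000
edge 2: (11,5)→(17,26.5)  cross = 11·26.5 − 17·5 = 206.5000; (r_i+r_j)·cross = 28·206.5000 = 5782.0000
edge 3: (17,26.5)→(17,28.5)  cross = 17·28.5 − 17·26.5 = 34.0000; (r_i+r_j)·cross = 34·34.0000 = 1156.0000
edge 4: (17,28.5)→(9,35)  cross = 17·35 − 9·28.5 = 338.5000; (r_i+r_j)·cross = 26·338.5000 = 8801.0000
edge 5: (9,35)→(2.5,35)  cross = 9·35 − 2.5·35 = 227.5000; (r_i+r_j)·cross = 11.5·227.5000 = 2616.2500
edge 6: (2.5,35)→(0.5,29.5)  cross = 2.5·29.5 − 0.5·35 = 56.2500; (r_i+r_j)·cross = 3·56.2500 = 168.7500
Σcross = 633.5000 → A = |Σcross|/2 = 316.7500 mm²
Σ(r_i+r_j)·cross = 16258.6250 → first moment M = |Σ|/6 = 2709.7708
R_c = M/A = 2709.7708/316.7500 = 8.5549 mm
θ = 147° = 2.565634 rad
V = θ·R_c·A = 2.565634·8.5549·316.7500 = 6952.280 mm³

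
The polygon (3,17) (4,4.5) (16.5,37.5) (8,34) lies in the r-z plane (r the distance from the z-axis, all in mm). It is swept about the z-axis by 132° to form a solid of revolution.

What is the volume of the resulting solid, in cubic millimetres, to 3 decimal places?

Profile (r,z), 4 vertices: (3,17) (4,4.5) (16.5,37.5) (8,34)
edge 0: (3,17)→(4,4.5)  cross = 3·4.5 − 4·17 = -54.5000; (r_i+r_j)·cross = 7·-54.5000 = -381.5000
edge 1: (4,4.5)→(16.5,37.5)  cross = 4·37.5 − 16.5·4.5 = 75.7500; (r_i+r_j)·cross = 20.5·75.7500 = 1552.8750
edge 2: (16.5,37.5)→(8,34)  cross = 16.5·34 − 8·37.5 = 261.0000; (r_i+r_j)·cross = 24.5·261.0000 = 6394.5000
edge 3: (8,34)→(3,17)  cross = 8·17 − 3·34 = 34.0000; (r_i+r_j)·cross = 11·34.0000 = 374.0000
Σcross = 316.2500 → A = |Σcross|/2 = 158.1250 mm²
Σ(r_i+r_j)·cross = 7939.8750 → first moment M = |Σ|/6 = 1323.3125
R_c = M/A = 1323.3125/158.1250 = 8.3688 mm
θ = 132° = 2.303835 rad
V = θ·R_c·A = 2.303835·8.3688·158.1250 = 3048.693 mm³

Volume = 3048.693 mm³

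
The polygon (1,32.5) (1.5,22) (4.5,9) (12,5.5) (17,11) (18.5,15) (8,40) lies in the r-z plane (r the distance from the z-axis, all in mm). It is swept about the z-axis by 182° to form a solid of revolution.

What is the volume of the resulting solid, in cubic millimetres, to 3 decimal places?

Volume = 10271.343 mm³

Profile (r,z), 7 vertices: (1,32.5) (1.5,22) (4.5,9) (12,5.5) (17,11) (18.5,15) (8,40)
edge 0: (1,32.5)→(1.5,22)  cross = 1·22 − 1.5·32.5 = -26.7500; (r_i+r_j)·cross = 2.5·-26.7500 = -66.8750
edge 1: (1.5,22)→(4.5,9)  cross = 1.5·9 − 4.5·22 = -85.5000; (r_i+r_j)·cross = 6·-85.5000 = -513.0000
edge 2: (4.5,9)→(12,5.5)  cross = 4.5·5.5 − 12·9 = -83.2500; (r_i+r_j)·cross = 16.5·-83.2500 = -1373.6250
edge 3: (12,5.5)→(17,11)  cross = 12·11 − 17·5.5 = 38.5000; (r_i+r_j)·cross = 29·38.5000 = 1116.5000
edge 4: (17,11)→(18.5,15)  cross = 17·15 − 18.5·11 = 51.5000; (r_i+r_j)·cross = 35.5·51.5000 = 1828.2500
edge 5: (18.5,15)→(8,40)  cross = 18.5·40 − 8·15 = 620.0000; (r_i+r_j)·cross = 26.5·620.0000 = 16430.0000
edge 6: (8,40)→(1,32.5)  cross = 8·32.5 − 1·40 = 220.0000; (r_i+r_j)·cross = 9·220.0000 = 1980.0000
Σcross = 734.5000 → A = |Σcross|/2 = 367.2500 mm²
Σ(r_i+r_j)·cross = 19401.2500 → first moment M = |Σ|/6 = 3233.5417
R_c = M/A = 3233.5417/367.2500 = 8.8047 mm
θ = 182° = 3.176499 rad
V = θ·R_c·A = 3.176499·8.8047·367.2500 = 10271.343 mm³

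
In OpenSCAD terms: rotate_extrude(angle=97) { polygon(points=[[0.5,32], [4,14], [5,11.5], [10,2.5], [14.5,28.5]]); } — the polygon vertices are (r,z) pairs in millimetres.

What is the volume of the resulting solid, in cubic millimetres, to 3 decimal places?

Volume = 2974.724 mm³

Profile (r,z), 5 vertices: (0.5,32) (4,14) (5,11.5) (10,2.5) (14.5,28.5)
edge 0: (0.5,32)→(4,14)  cross = 0.5·14 − 4·32 = -121.0000; (r_i+r_j)·cross = 4.5·-121.0000 = -544.5000
edge 1: (4,14)→(5,11.5)  cross = 4·11.5 − 5·14 = -24.0000; (r_i+r_j)·cross = 9·-24.0000 = -216.0000
edge 2: (5,11.5)→(10,2.5)  cross = 5·2.5 − 10·11.5 = -102.5000; (r_i+r_j)·cross = 15·-102.5000 = -1537.5000
edge 3: (10,2.5)→(14.5,28.5)  cross = 10·28.5 − 14.5·2.5 = 248.7500; (r_i+r_j)·cross = 24.5·248.7500 = 6094.3750
edge 4: (14.5,28.5)→(0.5,32)  cross = 14.5·32 − 0.5·28.5 = 449.7500; (r_i+r_j)·cross = 15·449.7500 = 6746.2500
Σcross = 451.0000 → A = |Σcross|/2 = 225.5000 mm²
Σ(r_i+r_j)·cross = 10542.6250 → first moment M = |Σ|/6 = 1757.1042
R_c = M/A = 1757.1042/225.5000 = 7.7920 mm
θ = 97° = 1.692969 rad
V = θ·R_c·A = 1.692969·7.7920·225.5000 = 2974.724 mm³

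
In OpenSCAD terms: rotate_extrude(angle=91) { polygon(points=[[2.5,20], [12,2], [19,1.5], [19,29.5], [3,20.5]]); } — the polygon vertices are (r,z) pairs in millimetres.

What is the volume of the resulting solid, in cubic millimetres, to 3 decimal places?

Volume = 6050.867 mm³

Profile (r,z), 5 vertices: (2.5,20) (12,2) (19,1.5) (19,29.5) (3,20.5)
edge 0: (2.5,20)→(12,2)  cross = 2.5·2 − 12·20 = -235.0000; (r_i+r_j)·cross = 14.5·-235.0000 = -3407.5000
edge 1: (12,2)→(19,1.5)  cross = 12·1.5 − 19·2 = -20.0000; (r_i+r_j)·cross = 31·-20.0000 = -620.0000
edge 2: (19,1.5)→(19,29.5)  cross = 19·29.5 − 19·1.5 = 532.0000; (r_i+r_j)·cross = 38·532.0000 = 20216.0000
edge 3: (19,29.5)→(3,20.5)  cross = 19·20.5 − 3·29.5 = 301.0000; (r_i+r_j)·cross = 22·301.0000 = 6622.0000
edge 4: (3,20.5)→(2.5,20)  cross = 3·20 − 2.5·20.5 = 8.7500; (r_i+r_j)·cross = 5.5·8.7500 = 48.1250
Σcross = 586.7500 → A = |Σcross|/2 = 293.3750 mm²
Σ(r_i+r_j)·cross = 22858.6250 → first moment M = |Σ|/6 = 3809.7708
R_c = M/A = 3809.7708/293.3750 = 12.9860 mm
θ = 91° = 1.588250 rad
V = θ·R_c·A = 1.588250·12.9860·293.3750 = 6050.867 mm³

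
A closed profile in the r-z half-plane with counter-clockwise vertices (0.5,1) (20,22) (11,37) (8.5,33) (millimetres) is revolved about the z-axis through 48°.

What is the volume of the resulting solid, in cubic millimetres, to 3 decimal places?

Volume = 2251.789 mm³

Profile (r,z), 4 vertices: (0.5,1) (20,22) (11,37) (8.5,33)
edge 0: (0.5,1)→(20,22)  cross = 0.5·22 − 20·1 = -9.0000; (r_i+r_j)·cross = 20.5·-9.0000 = -184.5000
edge 1: (20,22)→(11,37)  cross = 20·37 − 11·22 = 498.0000; (r_i+r_j)·cross = 31·498.0000 = 15438.0000
edge 2: (11,37)→(8.5,33)  cross = 11·33 − 8.5·37 = 48.5000; (r_i+r_j)·cross = 19.5·48.5000 = 945.7500
edge 3: (8.5,33)→(0.5,1)  cross = 8.5·1 − 0.5·33 = -8.0000; (r_i+r_j)·cross = 9·-8.0000 = -72.0000
Σcross = 529.5000 → A = |Σcross|/2 = 264.7500 mm²
Σ(r_i+r_j)·cross = 16127.2500 → first moment M = |Σ|/6 = 2687.8750
R_c = M/A = 2687.8750/264.7500 = 10.1525 mm
θ = 48° = 0.837758 rad
V = θ·R_c·A = 0.837758·10.1525·264.7500 = 2251.789 mm³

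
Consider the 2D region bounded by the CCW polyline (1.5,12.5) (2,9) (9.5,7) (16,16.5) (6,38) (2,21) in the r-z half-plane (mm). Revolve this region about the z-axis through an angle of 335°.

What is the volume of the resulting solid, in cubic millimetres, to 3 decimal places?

Profile (r,z), 6 vertices: (1.5,12.5) (2,9) (9.5,7) (16,16.5) (6,38) (2,21)
edge 0: (1.5,12.5)→(2,9)  cross = 1.5·9 − 2·12.5 = -11.5000; (r_i+r_j)·cross = 3.5·-11.5000 = -40.2500
edge 1: (2,9)→(9.5,7)  cross = 2·7 − 9.5·9 = -71.5000; (r_i+r_j)·cross = 11.5·-71.5000 = -822.2500
edge 2: (9.5,7)→(16,16.5)  cross = 9.5·16.5 − 16·7 = 44.7500; (r_i+r_j)·cross = 25.5·44.7500 = 1141.1250
edge 3: (16,16.5)→(6,38)  cross = 16·38 − 6·16.5 = 509.0000; (r_i+r_j)·cross = 22·509.0000 = 11198.0000
edge 4: (6,38)→(2,21)  cross = 6·21 − 2·38 = 50.0000; (r_i+r_j)·cross = 8·50.0000 = 400.0000
edge 5: (2,21)→(1.5,12.5)  cross = 2·12.5 − 1.5·21 = -6.5000; (r_i+r_j)·cross = 3.5·-6.5000 = -22.7500
Σcross = 514.2500 → A = |Σcross|/2 = 257.1250 mm²
Σ(r_i+r_j)·cross = 11853.8750 → first moment M = |Σ|/6 = 1975.6458
R_c = M/A = 1975.6458/257.1250 = 7.6836 mm
θ = 335° = 5.846853 rad
V = θ·R_c·A = 5.846853·7.6836·257.1250 = 11551.311 mm³

Volume = 11551.311 mm³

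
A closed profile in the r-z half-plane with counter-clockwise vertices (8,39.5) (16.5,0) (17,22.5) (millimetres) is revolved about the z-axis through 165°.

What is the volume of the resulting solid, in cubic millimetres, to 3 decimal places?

Volume = 4202.818 mm³

Profile (r,z), 3 vertices: (8,39.5) (16.5,0) (17,22.5)
edge 0: (8,39.5)→(16.5,0)  cross = 8·0 − 16.5·39.5 = -651.7500; (r_i+r_j)·cross = 24.5·-651.7500 = -15967.8750
edge 1: (16.5,0)→(17,22.5)  cross = 16.5·22.5 − 17·0 = 371.2500; (r_i+r_j)·cross = 33.5·371.2500 = 12436.8750
edge 2: (17,22.5)→(8,39.5)  cross = 17·39.5 − 8·22.5 = 491.5000; (r_i+r_j)·cross = 25·491.5000 = 12287.5000
Σcross = 211.0000 → A = |Σcross|/2 = 105.5000 mm²
Σ(r_i+r_j)·cross = 8756.5000 → first moment M = |Σ|/6 = 1459.4167
R_c = M/A = 1459.4167/105.5000 = 13.8333 mm
θ = 165° = 2.879793 rad
V = θ·R_c·A = 2.879793·13.8333·105.5000 = 4202.818 mm³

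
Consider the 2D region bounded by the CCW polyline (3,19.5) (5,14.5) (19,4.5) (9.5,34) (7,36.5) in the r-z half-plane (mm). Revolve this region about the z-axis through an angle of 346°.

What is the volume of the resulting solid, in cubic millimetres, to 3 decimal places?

Volume = 12835.553 mm³

Profile (r,z), 5 vertices: (3,19.5) (5,14.5) (19,4.5) (9.5,34) (7,36.5)
edge 0: (3,19.5)→(5,14.5)  cross = 3·14.5 − 5·19.5 = -54.0000; (r_i+r_j)·cross = 8·-54.0000 = -432.0000
edge 1: (5,14.5)→(19,4.5)  cross = 5·4.5 − 19·14.5 = -253.0000; (r_i+r_j)·cross = 24·-253.0000 = -6072.0000
edge 2: (19,4.5)→(9.5,34)  cross = 19·34 − 9.5·4.5 = 603.2500; (r_i+r_j)·cross = 28.5·603.2500 = 17192.6250
edge 3: (9.5,34)→(7,36.5)  cross = 9.5·36.5 − 7·34 = 108.7500; (r_i+r_j)·cross = 16.5·108.7500 = 1794.3750
edge 4: (7,36.5)→(3,19.5)  cross = 7·19.5 − 3·36.5 = 27.0000; (r_i+r_j)·cross = 10·27.0000 = 270.0000
Σcross = 432.0000 → A = |Σcross|/2 = 216.0000 mm²
Σ(r_i+r_j)·cross = 12753.0000 → first moment M = |Σ|/6 = 2125.5000
R_c = M/A = 2125.5000/216.0000 = 9.8403 mm
θ = 346° = 6.038839 rad
V = θ·R_c·A = 6.038839·9.8403·216.0000 = 12835.553 mm³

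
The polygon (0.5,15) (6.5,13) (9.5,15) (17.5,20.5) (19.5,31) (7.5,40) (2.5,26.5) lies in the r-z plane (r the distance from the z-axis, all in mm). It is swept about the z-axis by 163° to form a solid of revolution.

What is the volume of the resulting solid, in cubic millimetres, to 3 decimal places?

Volume = 8649.522 mm³

Profile (r,z), 7 vertices: (0.5,15) (6.5,13) (9.5,15) (17.5,20.5) (19.5,31) (7.5,40) (2.5,26.5)
edge 0: (0.5,15)→(6.5,13)  cross = 0.5·13 − 6.5·15 = -91.0000; (r_i+r_j)·cross = 7·-91.0000 = -637.0000
edge 1: (6.5,13)→(9.5,15)  cross = 6.5·15 − 9.5·13 = -26.0000; (r_i+r_j)·cross = 16·-26.0000 = -416.0000
edge 2: (9.5,15)→(17.5,20.5)  cross = 9.5·20.5 − 17.5·15 = -67.7500; (r_i+r_j)·cross = 27·-67.7500 = -1829.2500
edge 3: (17.5,20.5)→(19.5,31)  cross = 17.5·31 − 19.5·20.5 = 142.7500; (r_i+r_j)·cross = 37·142.7500 = 5281.7500
edge 4: (19.5,31)→(7.5,40)  cross = 19.5·40 − 7.5·31 = 547.5000; (r_i+r_j)·cross = 27·547.5000 = 14782.5000
edge 5: (7.5,40)→(2.5,26.5)  cross = 7.5·26.5 − 2.5·40 = 98.7500; (r_i+r_j)·cross = 10·98.7500 = 987.5000
edge 6: (2.5,26.5)→(0.5,15)  cross = 2.5·15 − 0.5·26.5 = 24.2500; (r_i+r_j)·cross = 3·24.2500 = 72.7500
Σcross = 628.5000 → A = |Σcross|/2 = 314.2500 mm²
Σ(r_i+r_j)·cross = 18242.2500 → first moment M = |Σ|/6 = 3040.3750
R_c = M/A = 3040.3750/314.2500 = 9.6750 mm
θ = 163° = 2.844887 rad
V = θ·R_c·A = 2.844887·9.6750·314.2500 = 8649.522 mm³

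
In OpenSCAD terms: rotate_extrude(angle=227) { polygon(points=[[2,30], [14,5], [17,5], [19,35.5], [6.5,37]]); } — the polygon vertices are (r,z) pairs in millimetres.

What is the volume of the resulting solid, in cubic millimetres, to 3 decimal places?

Profile (r,z), 5 vertices: (2,30) (14,5) (17,5) (19,35.5) (6.5,37)
edge 0: (2,30)→(14,5)  cross = 2·5 − 14·30 = -410.0000; (r_i+r_j)·cross = 16·-410.0000 = -6560.0000
edge 1: (14,5)→(17,5)  cross = 14·5 − 17·5 = -15.0000; (r_i+r_j)·cross = 31·-15.0000 = -465.0000
edge 2: (17,5)→(19,35.5)  cross = 17·35.5 − 19·5 = 508.5000; (r_i+r_j)·cross = 36·508.5000 = 18306.0000
edge 3: (19,35.5)→(6.5,37)  cross = 19·37 − 6.5·35.5 = 472.2500; (r_i+r_j)·cross = 25.5·472.2500 = 12042.3750
edge 4: (6.5,37)→(2,30)  cross = 6.5·30 − 2·37 = 121.0000; (r_i+r_j)·cross = 8.5·121.0000 = 1028.5000
Σcross = 676.7500 → A = |Σcross|/2 = 338.3750 mm²
Σ(r_i+r_j)·cross = 24351.8750 → first moment M = |Σ|/6 = 4058.6458
R_c = M/A = 4058.6458/338.3750 = 11.9945 mm
θ = 227° = 3.961897 rad
V = θ·R_c·A = 3.961897·11.9945·338.3750 = 16079.938 mm³

Volume = 16079.938 mm³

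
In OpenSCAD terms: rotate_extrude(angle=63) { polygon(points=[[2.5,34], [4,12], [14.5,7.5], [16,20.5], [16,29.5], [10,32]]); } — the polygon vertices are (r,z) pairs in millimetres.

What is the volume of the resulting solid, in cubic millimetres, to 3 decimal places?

Profile (r,z), 6 vertices: (2.5,34) (4,12) (14.5,7.5) (16,20.5) (16,29.5) (10,32)
edge 0: (2.5,34)→(4,12)  cross = 2.5·12 − 4·34 = -106.0000; (r_i+r_j)·cross = 6.5·-106.0000 = -689.0000
edge 1: (4,12)→(14.5,7.5)  cross = 4·7.5 − 14.5·12 = -144.0000; (r_i+r_j)·cross = 18.5·-144.0000 = -2664.0000
edge 2: (14.5,7.5)→(16,20.5)  cross = 14.5·20.5 − 16·7.5 = 177.2500; (r_i+r_j)·cross = 30.5·177.2500 = 5406.1250
edge 3: (16,20.5)→(16,29.5)  cross = 16·29.5 − 16·20.5 = 144.0000; (r_i+r_j)·cross = 32·144.0000 = 4608.0000
edge 4: (16,29.5)→(10,32)  cross = 16·32 − 10·29.5 = 217.0000; (r_i+r_j)·cross = 26·217.0000 = 5642.0000
edge 5: (10,32)→(2.5,34)  cross = 10·34 − 2.5·32 = 260.0000; (r_i+r_j)·cross = 12.5·260.0000 = 3250.0000
Σcross = 548.2500 → A = |Σcross|/2 = 274.1250 mm²
Σ(r_i+r_j)·cross = 15553.1250 → first moment M = |Σ|/6 = 2592.1875
R_c = M/A = 2592.1875/274.1250 = 9.4562 mm
θ = 63° = 1.099557 rad
V = θ·R_c·A = 1.099557·9.4562·274.1250 = 2850.259 mm³

Volume = 2850.259 mm³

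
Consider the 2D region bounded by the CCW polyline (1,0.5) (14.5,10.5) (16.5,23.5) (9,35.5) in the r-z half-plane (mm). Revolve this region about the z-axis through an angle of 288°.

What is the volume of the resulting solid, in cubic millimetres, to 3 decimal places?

Volume = 12127.595 mm³

Profile (r,z), 4 vertices: (1,0.5) (14.5,10.5) (16.5,23.5) (9,35.5)
edge 0: (1,0.5)→(14.5,10.5)  cross = 1·10.5 − 14.5·0.5 = 3.2500; (r_i+r_j)·cross = 15.5·3.2500 = 50.3750
edge 1: (14.5,10.5)→(16.5,23.5)  cross = 14.5·23.5 − 16.5·10.5 = 167.5000; (r_i+r_j)·cross = 31·167.5000 = 5192.5000
edge 2: (16.5,23.5)→(9,35.5)  cross = 16.5·35.5 − 9·23.5 = 374.2500; (r_i+r_j)·cross = 25.5·374.2500 = 9543.3750
edge 3: (9,35.5)→(1,0.5)  cross = 9·0.5 − 1·35.5 = -31.0000; (r_i+r_j)·cross = 10·-31.0000 = -310.0000
Σcross = 514.0000 → A = |Σcross|/2 = 257.0000 mm²
Σ(r_i+r_j)·cross = 14476.2500 → first moment M = |Σ|/6 = 2412.7083
R_c = M/A = 2412.7083/257.0000 = 9.3880 mm
θ = 288° = 5.026548 rad
V = θ·R_c·A = 5.026548·9.3880·257.0000 = 12127.595 mm³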